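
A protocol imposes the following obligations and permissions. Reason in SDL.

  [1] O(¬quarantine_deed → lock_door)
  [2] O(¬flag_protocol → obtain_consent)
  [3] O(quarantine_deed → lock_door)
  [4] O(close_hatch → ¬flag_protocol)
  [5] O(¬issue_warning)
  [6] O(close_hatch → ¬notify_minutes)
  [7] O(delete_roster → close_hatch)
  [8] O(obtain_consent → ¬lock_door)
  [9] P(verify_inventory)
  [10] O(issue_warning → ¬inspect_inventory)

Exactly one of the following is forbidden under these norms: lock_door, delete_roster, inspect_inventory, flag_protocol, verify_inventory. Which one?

delete_roster

Premises 1 and 3 cover both cases: O(¬quarantine_deed → lock_door) and O(quarantine_deed → lock_door). Since ¬quarantine_deed ∨ quarantine_deed is a tautology, O(lock_door) follows.
The contrapositive of premise 8 (O(obtain_consent → ¬lock_door)) is O(lock_door → ¬obtain_consent), and O(lock_door) is already established, so O(¬obtain_consent).
The contrapositive of premise 2 (O(¬flag_protocol → obtain_consent)) is O(¬obtain_consent → flag_protocol), and O(¬obtain_consent) is already established, so O(flag_protocol).
Premise 4 is O(close_hatch → ¬flag_protocol); contrapositively O(flag_protocol → ¬close_hatch). Since O(flag_protocol) holds, K gives O(¬close_hatch).
Premise 7 is O(delete_roster → close_hatch); contrapositively O(¬close_hatch → ¬delete_roster). Since O(¬close_hatch) holds, K gives O(¬delete_roster).
So O(¬delete_roster) holds, i.e. delete_roster is forbidden. None of the other listed options is forbidden under the premises.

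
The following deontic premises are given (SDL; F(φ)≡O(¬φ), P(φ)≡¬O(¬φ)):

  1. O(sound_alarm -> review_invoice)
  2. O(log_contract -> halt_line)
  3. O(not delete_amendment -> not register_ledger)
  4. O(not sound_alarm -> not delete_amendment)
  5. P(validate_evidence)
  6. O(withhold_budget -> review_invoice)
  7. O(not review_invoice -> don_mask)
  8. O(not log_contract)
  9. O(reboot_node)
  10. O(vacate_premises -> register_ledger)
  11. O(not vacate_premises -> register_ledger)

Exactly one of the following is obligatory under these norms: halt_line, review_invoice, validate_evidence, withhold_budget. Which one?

review_invoice

By case analysis on vacate_premises: premise 10 gives O(vacate_premises -> register_ledger) and premise 11 gives O(not vacate_premises -> register_ledger), so O(register_ledger) either way.
The contrapositive of premise 3 (O(not delete_amendment -> not register_ledger)) is O(register_ledger -> delete_amendment), and O(register_ledger) is already established, so O(delete_amendment).
Premise 4, O(not sound_alarm -> not delete_amendment), contraposes to O(delete_amendment -> sound_alarm); with O(delete_amendment) we get O(sound_alarm).
From O(sound_alarm) and premise 1, O(sound_alarm -> review_invoice), we obtain O(review_invoice).
So O(review_invoice) holds — review_invoice is obligatory. None of the other listed options is made obligatory by any chain of premises.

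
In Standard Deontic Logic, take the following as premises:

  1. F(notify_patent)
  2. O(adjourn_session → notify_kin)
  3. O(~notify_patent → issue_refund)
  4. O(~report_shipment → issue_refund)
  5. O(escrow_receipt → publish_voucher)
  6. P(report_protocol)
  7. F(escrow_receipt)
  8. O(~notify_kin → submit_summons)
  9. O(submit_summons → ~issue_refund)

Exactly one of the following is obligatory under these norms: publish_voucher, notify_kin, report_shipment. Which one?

notify_kin

Premise 1, F(notify_patent), is equivalent to O(~notify_patent).
Premise 3 is O(~notify_patent → issue_refund); since O(~notify_patent), deontic closure gives O(issue_refund).
Premise 9 is O(submit_summons → ~issue_refund); contrapositively O(issue_refund → ~submit_summons). Since O(issue_refund) holds, K gives O(~submit_summons).
Premise 8, O(~notify_kin → submit_summons), contraposes to O(~submit_summons → notify_kin); with O(~submit_summons) we get O(notify_kin).
So O(notify_kin) holds — notify_kin is obligatory. None of the other listed options is made obligatory by any chain of premises.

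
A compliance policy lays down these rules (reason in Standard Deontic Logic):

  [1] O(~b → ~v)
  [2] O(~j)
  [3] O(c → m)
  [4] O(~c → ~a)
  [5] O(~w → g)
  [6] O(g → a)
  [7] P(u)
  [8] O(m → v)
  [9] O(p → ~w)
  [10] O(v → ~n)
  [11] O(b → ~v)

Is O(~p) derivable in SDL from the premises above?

Yes

By case analysis on b: premise 11 gives O(b → ~v) and premise 1 gives O(~b → ~v), so O(~v) either way.
Premise 8, O(m → v), contraposes to O(~v → ~m); with O(~v) we get O(~m).
Premise 3, O(c → m), contraposes to O(~m → ~c); with O(~m) we get O(~c).
Applying K to premise 4 (O(~c → ~a)) and O(~c) yields O(~a).
The contrapositive of premise 6 (O(g → a)) is O(~a → ~g), and O(~a) is already established, so O(~g).
Premise 5, O(~w → g), contraposes to O(~g → w); with O(~g) we get O(w).
Premise 9 is O(p → ~w); contrapositively O(w → ~p). Since O(w) holds, K gives O(~p).
Premises 2, 7, 10 do not contribute to this derivation.
So O(~p) follows.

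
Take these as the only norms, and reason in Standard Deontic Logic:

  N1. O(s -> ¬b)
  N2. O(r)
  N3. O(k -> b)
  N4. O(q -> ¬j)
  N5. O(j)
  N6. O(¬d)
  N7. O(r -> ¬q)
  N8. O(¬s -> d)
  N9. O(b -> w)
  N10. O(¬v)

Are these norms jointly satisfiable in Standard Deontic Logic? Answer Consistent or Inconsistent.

Premise 4 is O(q -> ¬j), but O(q) is not derivable from the premises, so it does not yield O(¬j).
So O(¬j) is not derivable, and the apparent clash with O(j) does not arise.
A world satisfying every obligation exists (e.g. b=false, d=false, j=true, k=false, q=false, r=true, s=true, v=false, w=false); no atom is both obligatory and forbidden, so the set is consistent.

Consistent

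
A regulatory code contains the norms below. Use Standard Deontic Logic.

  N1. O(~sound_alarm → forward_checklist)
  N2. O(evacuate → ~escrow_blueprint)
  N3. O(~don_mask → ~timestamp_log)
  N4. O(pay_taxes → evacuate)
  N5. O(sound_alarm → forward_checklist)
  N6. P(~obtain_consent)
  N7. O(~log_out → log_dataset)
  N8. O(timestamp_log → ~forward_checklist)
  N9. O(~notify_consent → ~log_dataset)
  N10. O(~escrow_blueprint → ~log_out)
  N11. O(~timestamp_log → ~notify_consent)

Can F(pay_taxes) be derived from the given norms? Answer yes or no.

Premises 5 and 1 cover both cases: O(sound_alarm → forward_checklist) and O(~sound_alarm → forward_checklist). Since sound_alarm ∨ ~sound_alarm is a tautology, O(forward_checklist) follows.
Premise 8 is O(timestamp_log → ~forward_checklist); contrapositively O(forward_checklist → ~timestamp_log). Since O(forward_checklist) holds, K gives O(~timestamp_log).
With premise 11, O(~timestamp_log → ~notify_consent), the K-axiom yields O(~notify_consent).
From O(~notify_consent) and premise 9, O(~notify_consent → ~log_dataset), we obtain O(~log_dataset).
Premise 7, O(~log_out → log_dataset), contraposes to O(~log_dataset → log_out); with O(~log_dataset) we get O(log_out).
Premise 10 is O(~escrow_blueprint → ~log_out); contrapositively O(log_out → escrow_blueprint). Since O(log_out) holds, K gives O(escrow_blueprint).
Premise 2 is O(evacuate → ~escrow_blueprint); contrapositively O(escrow_blueprint → ~evacuate). Since O(escrow_blueprint) holds, K gives O(~evacuate).
Premise 4, O(pay_taxes → evacuate), contraposes to O(~evacuate → ~pay_taxes); with O(~evacuate) we get O(~pay_taxes).
Premises 3, 6 do not contribute to this derivation.
So O(~pay_taxes) holds, i.e. F(pay_taxes). The claim follows.

Yes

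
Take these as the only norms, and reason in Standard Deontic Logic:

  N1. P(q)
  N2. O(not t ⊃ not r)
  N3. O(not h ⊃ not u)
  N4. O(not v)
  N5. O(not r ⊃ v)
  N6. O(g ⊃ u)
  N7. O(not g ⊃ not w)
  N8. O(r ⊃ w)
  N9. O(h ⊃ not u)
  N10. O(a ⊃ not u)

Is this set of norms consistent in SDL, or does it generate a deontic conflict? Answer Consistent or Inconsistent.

Inconsistent

Premises 9 and 3 are O(h ⊃ not u) and O(not h ⊃ not u); every ideal world satisfies h or not h, so in either case not u holds — hence O(not u).
Premise 6, O(g ⊃ u), contraposes to O(not u ⊃ not g); with O(not u) we get O(not g).
Premise 7 is O(not g ⊃ not w); since O(not g), deontic closure gives O(not w).
Premise 8 is O(r ⊃ w); contrapositively O(not w ⊃ not r). Since O(not w) holds, K gives O(not r).
From O(not r) and premise 5, O(not r ⊃ v), we obtain O(v).
However, premise 4 gives O(not v).
We now have both O(v) and O(not v) — v is simultaneously obligatory and forbidden, violating the D-axiom.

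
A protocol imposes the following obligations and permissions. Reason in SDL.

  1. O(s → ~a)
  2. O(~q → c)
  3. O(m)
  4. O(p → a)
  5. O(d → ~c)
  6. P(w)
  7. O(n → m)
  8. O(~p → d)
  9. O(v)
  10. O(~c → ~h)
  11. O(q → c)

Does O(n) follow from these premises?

No

Premise 7 is O(n → m); even if O(m) held, inferring O(n) would be affirming the consequent — invalid.
No other premise forces O(n). An ideal world satisfying every premise can still have n false, so O(n) is not derivable.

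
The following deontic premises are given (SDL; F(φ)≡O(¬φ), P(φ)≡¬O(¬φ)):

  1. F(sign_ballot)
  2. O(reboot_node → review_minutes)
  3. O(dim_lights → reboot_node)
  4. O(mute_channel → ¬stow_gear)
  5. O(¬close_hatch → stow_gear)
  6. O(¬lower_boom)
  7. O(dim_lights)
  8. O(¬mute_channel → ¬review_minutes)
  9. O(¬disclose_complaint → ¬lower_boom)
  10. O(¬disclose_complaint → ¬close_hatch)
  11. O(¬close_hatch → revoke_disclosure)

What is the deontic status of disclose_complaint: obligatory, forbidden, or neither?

Premise 7 states O(dim_lights) outright.
Premise 3 is O(dim_lights → reboot_node); since O(dim_lights), deontic closure gives O(reboot_node).
With premise 2, O(reboot_node → review_minutes), the K-axiom yields O(review_minutes).
Premise 8, O(¬mute_channel → ¬review_minutes), contraposes to O(review_minutes → mute_channel); with O(review_minutes) we get O(mute_channel).
With premise 4, O(mute_channel → ¬stow_gear), the K-axiom yields O(¬stow_gear).
Premise 5, O(¬close_hatch → stow_gear), contraposes to O(¬stow_gear → close_hatch); with O(¬stow_gear) we get O(close_hatch).
Premise 10, O(¬disclose_complaint → ¬close_hatch), contraposes to O(close_hatch → disclose_complaint); with O(close_hatch) we get O(disclose_complaint).
Premises 1, 6, 9, 11 do not contribute to this derivation.
Hence disclose_complaint is obligatory.

Obligatory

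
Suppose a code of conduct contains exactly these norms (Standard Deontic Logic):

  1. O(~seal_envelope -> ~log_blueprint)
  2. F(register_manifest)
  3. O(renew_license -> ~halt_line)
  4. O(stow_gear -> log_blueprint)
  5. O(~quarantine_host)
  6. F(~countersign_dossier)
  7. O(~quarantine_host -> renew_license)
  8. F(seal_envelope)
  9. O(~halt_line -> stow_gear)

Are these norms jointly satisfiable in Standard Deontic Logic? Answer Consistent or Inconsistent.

Premise 5 gives O(~quarantine_host).
With premise 7, O(~quarantine_host -> renew_license), the K-axiom yields O(renew_license).
Applying K to premise 3 (O(renew_license -> ~halt_line)) and O(renew_license) yields O(~halt_line).
Premise 9 is O(~halt_line -> stow_gear); since O(~halt_line), deontic closure gives O(stow_gear).
Premise 4 is O(stow_gear -> log_blueprint); since O(stow_gear), deontic closure gives O(log_blueprint).
The contrapositive of premise 1 (O(~seal_envelope -> ~log_blueprint)) is O(log_blueprint -> seal_envelope), and O(log_blueprint) is already established, so O(seal_envelope).
However, F(seal_envelope) at premise 8 amounts to O(~seal_envelope).
We now have both O(seal_envelope) and O(~seal_envelope) — seal_envelope is simultaneously obligatory and forbidden, violating the D-axiom.

Inconsistent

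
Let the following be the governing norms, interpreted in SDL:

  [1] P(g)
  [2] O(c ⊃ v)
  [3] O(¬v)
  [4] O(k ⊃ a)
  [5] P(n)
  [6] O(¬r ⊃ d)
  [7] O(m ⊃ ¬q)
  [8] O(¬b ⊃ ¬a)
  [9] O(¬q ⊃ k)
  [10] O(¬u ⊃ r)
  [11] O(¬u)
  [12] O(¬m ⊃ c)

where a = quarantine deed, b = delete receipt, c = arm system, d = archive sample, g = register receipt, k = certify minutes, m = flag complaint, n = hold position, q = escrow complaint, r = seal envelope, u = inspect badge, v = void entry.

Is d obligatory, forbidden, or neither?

Premise 6 is O(¬r ⊃ d), but O(¬r) is not derivable from the premises, so it does not yield O(d).
No premise or chain of K-axiom applications forces O(d), and none forces O(¬d). So d is neither obligatory nor forbidden under these norms.

Neither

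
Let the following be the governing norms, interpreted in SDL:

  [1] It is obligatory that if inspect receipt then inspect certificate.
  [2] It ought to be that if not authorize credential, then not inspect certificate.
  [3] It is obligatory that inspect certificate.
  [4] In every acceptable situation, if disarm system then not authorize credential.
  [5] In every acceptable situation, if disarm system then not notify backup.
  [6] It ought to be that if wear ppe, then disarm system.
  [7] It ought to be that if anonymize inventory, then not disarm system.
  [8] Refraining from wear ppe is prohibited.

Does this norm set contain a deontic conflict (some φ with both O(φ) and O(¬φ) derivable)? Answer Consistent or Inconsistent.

Inconsistent

Premise 3 states O(inspect_certificate) outright.
Premise 2, O(¬authorize_credential → ¬inspect_certificate), contraposes to O(inspect_certificate → authorize_credential); with O(inspect_certificate) we get O(authorize_credential).
Premise 4 is O(disarm_system → ¬authorize_credential); contrapositively O(authorize_credential → ¬disarm_system). Since O(authorize_credential) holds, K gives O(¬disarm_system).
Premise 6, O(wear_ppe → disarm_system), contraposes to O(¬disarm_system → ¬wear_ppe); with O(¬disarm_system) we get O(¬wear_ppe).
Yet premise 8 is F(¬wear_ppe), i.e. O(wear_ppe).
We now have both O(¬wear_ppe) and O(wear_ppe) — wear_ppe is simultaneously obligatory and forbidden, violating the D-axiom.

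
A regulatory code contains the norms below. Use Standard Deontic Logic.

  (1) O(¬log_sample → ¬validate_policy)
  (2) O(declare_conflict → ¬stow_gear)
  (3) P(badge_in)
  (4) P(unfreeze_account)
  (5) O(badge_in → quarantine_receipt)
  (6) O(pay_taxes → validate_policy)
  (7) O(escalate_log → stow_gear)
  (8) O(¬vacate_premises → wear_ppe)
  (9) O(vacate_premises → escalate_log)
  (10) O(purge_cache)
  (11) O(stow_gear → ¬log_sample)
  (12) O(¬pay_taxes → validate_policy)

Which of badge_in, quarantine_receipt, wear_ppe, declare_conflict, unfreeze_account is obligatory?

Premises 6 and 12 are O(pay_taxes → validate_policy) and O(¬pay_taxes → validate_policy); every ideal world satisfies pay_taxes or ¬pay_taxes, so in either case validate_policy holds — hence O(validate_policy).
The contrapositive of premise 1 (O(¬log_sample → ¬validate_policy)) is O(validate_policy → log_sample), and O(validate_policy) is already established, so O(log_sample).
Premise 11, O(stow_gear → ¬log_sample), contraposes to O(log_sample → ¬stow_gear); with O(log_sample) we get O(¬stow_gear).
Premise 7 is O(escalate_log → stow_gear); contrapositively O(¬stow_gear → ¬escalate_log). Since O(¬stow_gear) holds, K gives O(¬escalate_log).
Premise 9, O(vacate_premises → escalate_log), contraposes to O(¬escalate_log → ¬vacate_premises); with O(¬escalate_log) we get O(¬vacate_premises).
Premise 8 is O(¬vacate_premises → wear_ppe); since O(¬vacate_premises), deontic closure gives O(wear_ppe).
So O(wear_ppe) holds — wear_ppe is obligatory. None of the other listed options is made obligatory by any chain of premises.

wear_ppe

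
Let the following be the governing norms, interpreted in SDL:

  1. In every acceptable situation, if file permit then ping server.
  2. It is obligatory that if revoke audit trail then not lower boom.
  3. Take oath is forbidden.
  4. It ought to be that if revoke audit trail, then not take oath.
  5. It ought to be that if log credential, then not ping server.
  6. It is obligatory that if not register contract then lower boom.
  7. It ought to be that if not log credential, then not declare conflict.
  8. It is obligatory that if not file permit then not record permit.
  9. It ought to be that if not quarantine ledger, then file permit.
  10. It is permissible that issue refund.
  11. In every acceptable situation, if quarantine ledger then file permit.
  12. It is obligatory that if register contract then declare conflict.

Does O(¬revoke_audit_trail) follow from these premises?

Premises 9 and 11 cover both cases: O(¬quarantine_ledger → file_permit) and O(quarantine_ledger → file_permit). Since ¬quarantine_ledger ∨ quarantine_ledger is a tautology, O(file_permit) follows.
Premise 1 is O(file_permit → ping_server); since O(file_permit), deontic closure gives O(ping_server).
Premise 5, O(log_credential → ¬ping_server), contraposes to O(ping_server → ¬log_credential); with O(ping_server) we get O(¬log_credential).
Applying K to premise 7 (O(¬log_credential → ¬declare_conflict)) and O(¬log_credential) yields O(¬declare_conflict).
Premise 12 is O(register_contract → declare_conflict); contrapositively O(¬declare_conflict → ¬register_contract). Since O(¬declare_conflict) holds, K gives O(¬register_contract).
From O(¬register_contract) and premise 6, O(¬register_contract → lower_boom), we obtain O(lower_boom).
The contrapositive of premise 2 (O(revoke_audit_trail → ¬lower_boom)) is O(lower_boom → ¬revoke_audit_trail), and O(lower_boom) is already established, so O(¬revoke_audit_trail).
Premises 3, 4, 8, 10 do not contribute to this derivation.
So O(¬revoke_audit_trail) follows.

Yes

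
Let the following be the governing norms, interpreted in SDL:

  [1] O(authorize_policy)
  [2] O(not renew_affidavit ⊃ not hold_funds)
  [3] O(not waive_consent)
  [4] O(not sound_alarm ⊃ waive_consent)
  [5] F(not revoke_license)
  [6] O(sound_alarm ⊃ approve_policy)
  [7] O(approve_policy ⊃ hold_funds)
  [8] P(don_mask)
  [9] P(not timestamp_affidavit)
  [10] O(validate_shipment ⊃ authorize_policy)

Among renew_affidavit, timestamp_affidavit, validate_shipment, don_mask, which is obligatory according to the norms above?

renew_affidavit

Premise 3 states O(not waive_consent) outright.
Premise 4 is O(not sound_alarm ⊃ waive_consent); contrapositively O(not waive_consent ⊃ sound_alarm). Since O(not waive_consent) holds, K gives O(sound_alarm).
Premise 6 is O(sound_alarm ⊃ approve_policy); since O(sound_alarm), deontic closure gives O(approve_policy).
Premise 7 is O(approve_policy ⊃ hold_funds); since O(approve_policy), deontic closure gives O(hold_funds).
Premise 2, O(not renew_affidavit ⊃ not hold_funds), contraposes to O(hold_funds ⊃ renew_affidavit); with O(hold_funds) we get O(renew_affidavit).
So O(renew_affidavit) holds — renew_affidavit is obligatory. None of the other listed options is made obligatory by any chain of premises.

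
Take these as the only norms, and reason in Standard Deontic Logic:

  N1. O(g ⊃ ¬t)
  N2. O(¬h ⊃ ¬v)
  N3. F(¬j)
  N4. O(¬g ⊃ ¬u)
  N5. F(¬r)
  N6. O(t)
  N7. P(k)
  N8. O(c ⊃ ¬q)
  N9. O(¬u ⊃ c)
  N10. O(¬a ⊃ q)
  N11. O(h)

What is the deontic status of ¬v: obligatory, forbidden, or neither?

Neither

Premise 2 is O(¬h ⊃ ¬v), but O(¬h) is not derivable from the premises, so it does not yield O(¬v).
No premise or chain of K-axiom applications forces O(¬v), and none forces O(v). So ¬v is neither obligatory nor forbidden under these norms.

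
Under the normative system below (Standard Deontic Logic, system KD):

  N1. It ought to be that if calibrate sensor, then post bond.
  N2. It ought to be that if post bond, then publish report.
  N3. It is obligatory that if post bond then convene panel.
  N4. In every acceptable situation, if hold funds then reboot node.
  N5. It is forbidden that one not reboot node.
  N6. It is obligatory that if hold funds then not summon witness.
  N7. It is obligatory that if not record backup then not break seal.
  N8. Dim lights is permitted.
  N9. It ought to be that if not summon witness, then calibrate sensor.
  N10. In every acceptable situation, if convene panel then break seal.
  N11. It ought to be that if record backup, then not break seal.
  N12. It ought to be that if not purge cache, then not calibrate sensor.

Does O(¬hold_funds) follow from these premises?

Premises 7 and 11 cover both cases: O(¬record_backup → ¬break_seal) and O(record_backup → ¬break_seal). Since ¬record_backup ∨ record_backup is a tautology, O(¬break_seal) follows.
Premise 10, O(convene_panel → break_seal), contraposes to O(¬break_seal → ¬convene_panel); with O(¬break_seal) we get O(¬convene_panel).
Premise 3, O(post_bond → convene_panel), contraposes to O(¬convene_panel → ¬post_bond); with O(¬convene_panel) we get O(¬post_bond).
The contrapositive of premise 1 (O(calibrate_sensor → post_bond)) is O(¬post_bond → ¬calibrate_sensor), and O(¬post_bond) is already established, so O(¬calibrate_sensor).
The contrapositive of premise 9 (O(¬summon_witness → calibrate_sensor)) is O(¬calibrate_sensor → summon_witness), and O(¬calibrate_sensor) is already established, so O(summon_witness).
Premise 6 is O(hold_funds → ¬summon_witness); contrapositively O(summon_witness → ¬hold_funds). Since O(summon_witness) holds, K gives O(¬hold_funds).
Premises 2, 4, 5, 8, 12 do not contribute to this derivation.
So O(¬hold_funds) follows.

Yes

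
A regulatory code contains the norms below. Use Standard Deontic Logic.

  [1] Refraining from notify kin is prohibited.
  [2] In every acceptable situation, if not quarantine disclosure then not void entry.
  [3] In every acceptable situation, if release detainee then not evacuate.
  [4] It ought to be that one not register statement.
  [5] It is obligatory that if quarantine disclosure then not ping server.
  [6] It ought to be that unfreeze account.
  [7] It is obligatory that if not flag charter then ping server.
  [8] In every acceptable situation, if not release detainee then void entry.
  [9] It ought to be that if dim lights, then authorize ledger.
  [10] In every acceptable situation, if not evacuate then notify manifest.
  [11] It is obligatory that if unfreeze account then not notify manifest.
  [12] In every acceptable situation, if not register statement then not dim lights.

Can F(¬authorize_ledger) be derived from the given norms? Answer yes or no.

No

Premise 9 is O(dim_lights → authorize_ledger), but O(dim_lights) is not derivable from the premises, so it does not yield O(authorize_ledger).
No other premise forces O(authorize_ledger). An ideal world satisfying every premise can still have ¬authorize_ledger true, so F(¬authorize_ledger) is not derivable.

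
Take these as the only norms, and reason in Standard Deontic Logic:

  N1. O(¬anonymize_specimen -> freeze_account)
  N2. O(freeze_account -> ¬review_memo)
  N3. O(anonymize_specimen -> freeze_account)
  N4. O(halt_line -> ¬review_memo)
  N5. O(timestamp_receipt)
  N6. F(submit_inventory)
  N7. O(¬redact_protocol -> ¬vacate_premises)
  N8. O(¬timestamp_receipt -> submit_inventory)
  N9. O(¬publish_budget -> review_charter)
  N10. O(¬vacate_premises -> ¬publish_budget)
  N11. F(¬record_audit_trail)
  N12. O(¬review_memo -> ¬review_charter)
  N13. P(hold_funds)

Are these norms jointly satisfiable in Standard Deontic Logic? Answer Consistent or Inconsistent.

Consistent

Premise 8 is O(¬timestamp_receipt -> submit_inventory), but O(¬timestamp_receipt) is not derivable from the premises, so it does not yield O(submit_inventory).
So O(submit_inventory) is not derivable, and the apparent clash with O(¬submit_inventory) does not arise.
A world satisfying every obligation exists (e.g. anonymize_specimen=false, freeze_account=true, halt_line=false, hold_funds=false, publish_budget=true, record_audit_trail=true, redact_protocol=true, review_charter=false, review_memo=false, submit_inventory=false, timestamp_receipt=true, vacate_premises=true); no atom is both obligatory and forbidden, so the set is consistent.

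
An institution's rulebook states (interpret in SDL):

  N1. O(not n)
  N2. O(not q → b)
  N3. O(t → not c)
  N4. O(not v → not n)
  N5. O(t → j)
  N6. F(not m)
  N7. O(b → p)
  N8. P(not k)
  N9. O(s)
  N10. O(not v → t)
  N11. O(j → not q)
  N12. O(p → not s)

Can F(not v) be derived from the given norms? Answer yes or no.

Yes

Premise 9 gives O(s).
The contrapositive of premise 12 (O(p → not s)) is O(s → not p), and O(s) is already established, so O(not p).
Premise 7 is O(b → p); contrapositively O(not p → not b). Since O(not p) holds, K gives O(not b).
Premise 2 is O(not q → b); contrapositively O(not b → q). Since O(not b) holds, K gives O(q).
Premise 11, O(j → not q), contraposes to O(q → not j); with O(q) we get O(not j).
The contrapositive of premise 5 (O(t → j)) is O(not j → not t), and O(not j) is already established, so O(not t).
Premise 10 is O(not v → t); contrapositively O(not t → v). Since O(not t) holds, K gives O(v).
Premises 1, 3, 4, 6, 8 do not contribute to this derivation.
So O(v) holds, i.e. F(not v). The claim follows.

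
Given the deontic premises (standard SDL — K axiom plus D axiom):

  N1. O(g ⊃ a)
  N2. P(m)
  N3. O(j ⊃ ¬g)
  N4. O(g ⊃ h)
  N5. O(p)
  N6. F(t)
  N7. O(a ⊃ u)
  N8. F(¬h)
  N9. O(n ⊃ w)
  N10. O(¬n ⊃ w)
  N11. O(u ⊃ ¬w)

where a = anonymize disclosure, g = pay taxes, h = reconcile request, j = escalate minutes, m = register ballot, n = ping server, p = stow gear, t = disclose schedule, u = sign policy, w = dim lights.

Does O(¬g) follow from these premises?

By case analysis on ¬n: premise 10 gives O(¬n ⊃ w) and premise 9 gives O(n ⊃ w), so O(w) either way.
The contrapositive of premise 11 (O(u ⊃ ¬w)) is O(w ⊃ ¬u), and O(w) is already established, so O(¬u).
Premise 7 is O(a ⊃ u); contrapositively O(¬u ⊃ ¬a). Since O(¬u) holds, K gives O(¬a).
The contrapositive of premise 1 (O(g ⊃ a)) is O(¬a ⊃ ¬g), and O(¬a) is already established, so O(¬g).
Premises 2, 3, 4, 5, 6, 8 do not contribute to this derivation.
So O(¬g) follows.

Yes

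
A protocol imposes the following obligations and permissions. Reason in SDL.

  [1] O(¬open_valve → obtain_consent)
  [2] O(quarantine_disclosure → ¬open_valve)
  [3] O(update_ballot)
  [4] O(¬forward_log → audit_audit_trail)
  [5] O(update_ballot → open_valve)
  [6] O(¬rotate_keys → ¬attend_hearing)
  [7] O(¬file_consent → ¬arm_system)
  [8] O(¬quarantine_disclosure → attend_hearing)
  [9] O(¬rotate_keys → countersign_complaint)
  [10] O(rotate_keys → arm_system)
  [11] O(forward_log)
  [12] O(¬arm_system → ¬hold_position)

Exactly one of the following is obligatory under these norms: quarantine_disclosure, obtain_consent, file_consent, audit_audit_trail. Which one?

Premise 3 gives O(update_ballot).
From O(update_ballot) and premise 5, O(update_ballot → open_valve), we obtain O(open_valve).
Premise 2, O(quarantine_disclosure → ¬open_valve), contraposes to O(open_valve → ¬quarantine_disclosure); with O(open_valve) we get O(¬quarantine_disclosure).
With premise 8, O(¬quarantine_disclosure → attend_hearing), the K-axiom yields O(attend_hearing).
The contrapositive of premise 6 (O(¬rotate_keys → ¬attend_hearing)) is O(attend_hearing → rotate_keys), and O(attend_hearing) is already established, so O(rotate_keys).
With premise 10, O(rotate_keys → arm_system), the K-axiom yields O(arm_system).
Premise 7 is O(¬file_consent → ¬arm_system); contrapositively O(arm_system → file_consent). Since O(arm_system) holds, K gives O(file_consent).
So O(file_consent) holds — file_consent is obligatory. None of the other listed options is made obligatory by any chain of premises.

file_consent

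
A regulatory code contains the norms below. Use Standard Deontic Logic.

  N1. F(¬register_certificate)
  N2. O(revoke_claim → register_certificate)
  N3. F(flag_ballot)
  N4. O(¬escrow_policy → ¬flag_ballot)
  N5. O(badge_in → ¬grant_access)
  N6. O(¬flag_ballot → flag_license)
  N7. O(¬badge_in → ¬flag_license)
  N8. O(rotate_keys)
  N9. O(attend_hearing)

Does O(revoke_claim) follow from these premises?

No

Premise 2 is O(revoke_claim → register_certificate); even if O(register_certificate) held, inferring O(revoke_claim) would be affirming the consequent — invalid.
No other premise forces O(revoke_claim). An ideal world satisfying every premise can still have revoke_claim false, so O(revoke_claim) is not derivable.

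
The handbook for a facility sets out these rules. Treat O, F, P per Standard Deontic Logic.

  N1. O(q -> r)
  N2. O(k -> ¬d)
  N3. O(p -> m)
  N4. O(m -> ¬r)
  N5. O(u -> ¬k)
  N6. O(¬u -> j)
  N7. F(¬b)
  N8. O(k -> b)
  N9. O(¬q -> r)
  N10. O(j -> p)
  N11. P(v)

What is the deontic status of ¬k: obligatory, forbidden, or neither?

Premises 9 and 1 cover both cases: O(¬q -> r) and O(q -> r). Since ¬q ∨ q is a tautology, O(r) follows.
The contrapositive of premise 4 (O(m -> ¬r)) is O(r -> ¬m), and O(r) is already established, so O(¬m).
Premise 3 is O(p -> m); contrapositively O(¬m -> ¬p). Since O(¬m) holds, K gives O(¬p).
Premise 10 is O(j -> p); contrapositively O(¬p -> ¬j). Since O(¬p) holds, K gives O(¬j).
Premise 6, O(¬u -> j), contraposes to O(¬j -> u); with O(¬j) we get O(u).
Applying K to premise 5 (O(u -> ¬k)) and O(u) yields O(¬k).
Premises 2, 7, 8, 11 do not contribute to this derivation.
Hence ¬k is obligatory.

Obligatory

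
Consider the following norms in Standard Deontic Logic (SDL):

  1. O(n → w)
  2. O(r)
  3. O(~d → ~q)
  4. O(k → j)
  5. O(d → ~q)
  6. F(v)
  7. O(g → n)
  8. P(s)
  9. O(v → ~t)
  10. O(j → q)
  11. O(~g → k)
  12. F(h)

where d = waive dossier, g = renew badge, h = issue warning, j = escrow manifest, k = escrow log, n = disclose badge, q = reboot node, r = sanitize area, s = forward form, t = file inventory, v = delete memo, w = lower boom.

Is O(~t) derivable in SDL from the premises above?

Premise 9 is O(v → ~t), but O(v) is not derivable from the premises, so it does not yield O(~t).
No other premise forces O(~t). An ideal world satisfying every premise can still have ~t false, so O(~t) is not derivable.

No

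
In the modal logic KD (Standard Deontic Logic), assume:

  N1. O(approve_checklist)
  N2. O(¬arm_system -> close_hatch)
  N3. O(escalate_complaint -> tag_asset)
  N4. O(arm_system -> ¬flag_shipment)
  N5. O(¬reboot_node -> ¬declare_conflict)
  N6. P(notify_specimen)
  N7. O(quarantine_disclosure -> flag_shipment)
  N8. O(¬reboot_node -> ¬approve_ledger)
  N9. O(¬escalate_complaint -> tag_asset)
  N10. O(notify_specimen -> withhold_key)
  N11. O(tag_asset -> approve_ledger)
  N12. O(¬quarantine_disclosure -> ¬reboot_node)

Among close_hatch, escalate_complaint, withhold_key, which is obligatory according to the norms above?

By case analysis on ¬escalate_complaint: premise 9 gives O(¬escalate_complaint -> tag_asset) and premise 3 gives O(escalate_complaint -> tag_asset), so O(tag_asset) either way.
With premise 11, O(tag_asset -> approve_ledger), the K-axiom yields O(approve_ledger).
Premise 8 is O(¬reboot_node -> ¬approve_ledger); contrapositively O(approve_ledger -> reboot_node). Since O(approve_ledger) holds, K gives O(reboot_node).
Premise 12, O(¬quarantine_disclosure -> ¬reboot_node), contraposes to O(reboot_node -> quarantine_disclosure); with O(reboot_node) we get O(quarantine_disclosure).
With premise 7, O(quarantine_disclosure -> flag_shipment), the K-axiom yields O(flag_shipment).
Premise 4 is O(arm_system -> ¬flag_shipment); contrapositively O(flag_shipment -> ¬arm_system). Since O(flag_shipment) holds, K gives O(¬arm_system).
Applying K to premise 2 (O(¬arm_system -> close_hatch)) and O(¬arm_system) yields O(close_hatch).
So O(close_hatch) holds — close_hatch is obligatory. None of the other listed options is made obligatory by any chain of premises.

close_hatch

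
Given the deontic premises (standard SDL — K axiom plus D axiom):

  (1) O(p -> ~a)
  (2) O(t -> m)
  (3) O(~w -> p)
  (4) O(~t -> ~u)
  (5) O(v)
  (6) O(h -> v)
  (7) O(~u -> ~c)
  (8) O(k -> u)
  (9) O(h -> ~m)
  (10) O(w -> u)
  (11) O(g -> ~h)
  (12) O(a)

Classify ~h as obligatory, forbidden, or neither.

Obligatory

Premise 12 states O(a) outright.
Premise 1, O(p -> ~a), contraposes to O(a -> ~p); with O(a) we get O(~p).
Premise 3, O(~w -> p), contraposes to O(~p -> w); with O(~p) we get O(w).
Applying K to premise 10 (O(w -> u)) and O(w) yields O(u).
The contrapositive of premise 4 (O(~t -> ~u)) is O(u -> t), and O(u) is already established, so O(t).
Applying K to premise 2 (O(t -> m)) and O(t) yields O(m).
Premise 9 is O(h -> ~m); contrapositively O(m -> ~h). Since O(m) holds, K gives O(~h).
Premises 5, 6, 7, 8, 11 do not contribute to this derivation.
Hence ~h is obligatory.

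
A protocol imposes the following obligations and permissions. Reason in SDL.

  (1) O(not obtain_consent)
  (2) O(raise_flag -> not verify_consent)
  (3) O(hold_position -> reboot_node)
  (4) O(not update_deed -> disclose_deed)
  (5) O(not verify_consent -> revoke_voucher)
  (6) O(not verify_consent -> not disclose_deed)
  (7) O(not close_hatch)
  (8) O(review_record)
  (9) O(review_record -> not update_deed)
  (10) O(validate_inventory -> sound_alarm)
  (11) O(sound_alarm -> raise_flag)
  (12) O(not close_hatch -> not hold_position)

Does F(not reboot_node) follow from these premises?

Premise 3 is O(hold_position -> reboot_node), but O(hold_position) is not derivable from the premises, so it does not yield O(reboot_node).
No other premise forces O(reboot_node). An ideal world satisfying every premise can still have not reboot_node true, so F(not reboot_node) is not derivable.

No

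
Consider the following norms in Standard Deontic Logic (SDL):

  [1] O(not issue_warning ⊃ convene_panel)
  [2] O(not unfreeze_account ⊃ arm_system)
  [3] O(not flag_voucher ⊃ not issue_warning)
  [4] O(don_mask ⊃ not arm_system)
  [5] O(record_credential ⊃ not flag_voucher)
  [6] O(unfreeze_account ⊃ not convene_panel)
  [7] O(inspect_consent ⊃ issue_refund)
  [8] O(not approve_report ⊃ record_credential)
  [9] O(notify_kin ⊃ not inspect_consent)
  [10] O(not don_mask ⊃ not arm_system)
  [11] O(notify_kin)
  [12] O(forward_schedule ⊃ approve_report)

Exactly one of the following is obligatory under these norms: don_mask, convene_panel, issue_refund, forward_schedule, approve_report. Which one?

By case analysis on don_mask: premise 4 gives O(don_mask ⊃ not arm_system) and premise 10 gives O(not don_mask ⊃ not arm_system), so O(not arm_system) either way.
The contrapositive of premise 2 (O(not unfreeze_account ⊃ arm_system)) is O(not arm_system ⊃ unfreeze_account), and O(not arm_system) is already established, so O(unfreeze_account).
Applying K to premise 6 (O(unfreeze_account ⊃ not convene_panel)) and O(unfreeze_account) yields O(not convene_panel).
Premise 1 is O(not issue_warning ⊃ convene_panel); contrapositively O(not convene_panel ⊃ issue_warning). Since O(not convene_panel) holds, K gives O(issue_warning).
Premise 3 is O(not flag_voucher ⊃ not issue_warning); contrapositively O(issue_warning ⊃ flag_voucher). Since O(issue_warning) holds, K gives O(flag_voucher).
Premise 5, O(record_credential ⊃ not flag_voucher), contraposes to O(flag_voucher ⊃ not record_credential); with O(flag_voucher) we get O(not record_credential).
Premise 8, O(not approve_report ⊃ record_credential), contraposes to O(not record_credential ⊃ approve_report); with O(not record_credential) we get O(approve_report).
So O(approve_report) holds — approve_report is obligatory. None of the other listed options is made obligatory by any chain of premises.

approve_report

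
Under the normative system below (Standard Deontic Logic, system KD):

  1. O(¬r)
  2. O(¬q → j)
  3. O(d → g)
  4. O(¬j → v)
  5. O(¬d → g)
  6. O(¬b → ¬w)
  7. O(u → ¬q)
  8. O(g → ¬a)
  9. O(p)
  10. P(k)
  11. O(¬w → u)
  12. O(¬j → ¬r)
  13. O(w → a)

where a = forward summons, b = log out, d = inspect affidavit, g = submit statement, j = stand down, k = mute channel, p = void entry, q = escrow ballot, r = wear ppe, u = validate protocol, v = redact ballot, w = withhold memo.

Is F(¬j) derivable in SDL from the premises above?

Yes

Premises 5 and 3 cover both cases: O(¬d → g) and O(d → g). Since ¬d ∨ d is a tautology, O(g) follows.
With premise 8, O(g → ¬a), the K-axiom yields O(¬a).
Premise 13, O(w → a), contraposes to O(¬a → ¬w); with O(¬a) we get O(¬w).
Premise 11 is O(¬w → u); since O(¬w), deontic closure gives O(u).
From O(u) and premise 7, O(u → ¬q), we obtain O(¬q).
With premise 2, O(¬q → j), the K-axiom yields O(j).
Premises 1, 4, 6, 9, 10, 12 do not contribute to this derivation.
So O(j) holds, i.e. F(¬j). The claim follows.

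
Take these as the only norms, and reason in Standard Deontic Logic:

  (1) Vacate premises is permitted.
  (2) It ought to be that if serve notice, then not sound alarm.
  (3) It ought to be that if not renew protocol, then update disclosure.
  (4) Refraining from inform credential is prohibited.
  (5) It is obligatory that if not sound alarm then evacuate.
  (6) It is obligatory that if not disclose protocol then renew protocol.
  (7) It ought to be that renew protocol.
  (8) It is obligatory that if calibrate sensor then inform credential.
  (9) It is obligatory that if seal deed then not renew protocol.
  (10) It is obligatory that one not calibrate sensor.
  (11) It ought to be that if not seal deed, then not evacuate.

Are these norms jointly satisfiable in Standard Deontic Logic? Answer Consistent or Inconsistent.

Premise 8 is O(calibrate_sensor → inform_credential); even if O(inform_credential) held, inferring O(calibrate_sensor) would be affirming the consequent — invalid.
So O(calibrate_sensor) is not derivable, and the apparent clash with O(¬calibrate_sensor) does not arise.
A world satisfying every obligation exists (e.g. calibrate_sensor=false, disclose_protocol=false, evacuate=false, inform_credential=true, renew_protocol=true, seal_deed=false, serve_notice=false, sound_alarm=true, update_disclosure=false, vacate_premises=false); no atom is both obligatory and forbidden, so the set is consistent.

Consistent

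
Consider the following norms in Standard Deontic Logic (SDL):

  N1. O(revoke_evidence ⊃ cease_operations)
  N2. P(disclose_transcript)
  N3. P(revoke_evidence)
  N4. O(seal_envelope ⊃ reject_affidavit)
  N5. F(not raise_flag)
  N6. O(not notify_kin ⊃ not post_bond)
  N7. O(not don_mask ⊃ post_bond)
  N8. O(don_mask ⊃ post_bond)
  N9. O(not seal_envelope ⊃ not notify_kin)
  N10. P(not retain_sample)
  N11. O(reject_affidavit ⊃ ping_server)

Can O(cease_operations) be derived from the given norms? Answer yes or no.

Premise 1 is O(revoke_evidence ⊃ cease_operations), but O(revoke_evidence) is not derivable from the premises (the permission P(revoke_evidence) asserts only not O(not revoke_evidence), not O(revoke_evidence)), so it does not yield O(cease_operations).
No other premise forces O(cease_operations). An ideal world satisfying every premise can still have cease_operations false, so O(cease_operations) is not derivable.

No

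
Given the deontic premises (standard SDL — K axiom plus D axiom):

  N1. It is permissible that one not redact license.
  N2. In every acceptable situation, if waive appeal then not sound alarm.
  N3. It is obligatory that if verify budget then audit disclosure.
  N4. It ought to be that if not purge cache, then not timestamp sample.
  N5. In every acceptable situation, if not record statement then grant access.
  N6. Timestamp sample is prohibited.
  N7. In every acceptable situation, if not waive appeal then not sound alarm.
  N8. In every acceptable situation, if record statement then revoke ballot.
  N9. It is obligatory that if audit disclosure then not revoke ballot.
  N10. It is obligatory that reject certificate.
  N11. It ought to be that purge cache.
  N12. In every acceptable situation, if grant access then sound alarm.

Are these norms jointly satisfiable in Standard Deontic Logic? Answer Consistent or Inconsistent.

Premise 4 is O(¬purge_cache → ¬timestamp_sample); even if O(¬timestamp_sample) held, inferring O(¬purge_cache) would be affirming the consequent — invalid.
So O(¬purge_cache) is not derivable, and the apparent clash with O(purge_cache) does not arise.
A world satisfying every obligation exists (e.g. audit_disclosure=false, grant_access=false, purge_cache=true, record_statement=true, redact_license=false, reject_certificate=true, revoke_ballot=true, sound_alarm=false, timestamp_sample=false, verify_budget=false, waive_appeal=false); no atom is both obligatory and forbidden, so the set is consistent.

Consistent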